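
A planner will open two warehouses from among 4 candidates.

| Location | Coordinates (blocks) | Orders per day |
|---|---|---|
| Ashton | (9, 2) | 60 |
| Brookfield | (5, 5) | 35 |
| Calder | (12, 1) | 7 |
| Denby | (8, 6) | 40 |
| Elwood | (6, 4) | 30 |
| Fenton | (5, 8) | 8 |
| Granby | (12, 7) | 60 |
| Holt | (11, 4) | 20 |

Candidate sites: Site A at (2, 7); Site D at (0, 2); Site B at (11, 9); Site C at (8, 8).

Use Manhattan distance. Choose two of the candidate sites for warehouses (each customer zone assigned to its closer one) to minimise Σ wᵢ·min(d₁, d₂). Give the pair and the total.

{Site B, Site C}, total 1257

Evaluate every pair (each demand assigned to the nearer of the two):
  {Site B, Site C}: total = 1257
  {Site A, Site C}: total = 1396
  {Site D, Site C}: total = 1431
  {Site A, Site B}: total = 1540
  {Site D, Site B}: total = 1699
  {Site A, Site D}: total = 2168
Best pair: {Site B, Site C} with total 1257.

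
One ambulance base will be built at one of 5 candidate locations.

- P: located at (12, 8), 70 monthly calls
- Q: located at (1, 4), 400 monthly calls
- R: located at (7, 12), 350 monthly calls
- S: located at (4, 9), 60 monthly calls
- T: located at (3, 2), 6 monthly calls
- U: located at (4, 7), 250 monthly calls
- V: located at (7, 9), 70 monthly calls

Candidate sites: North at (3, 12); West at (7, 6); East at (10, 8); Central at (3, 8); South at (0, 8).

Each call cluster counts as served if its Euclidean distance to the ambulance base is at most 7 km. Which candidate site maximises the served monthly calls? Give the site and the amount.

West, covering 1206

Coverage radius r = 7 km; a point is covered iff (Δx)²+(Δy)² ≤ 7² = 49.
  North (3, 12): covers {R, S, U, V} → 730
  West (7, 6): covers {P, Q, R, S, T, U, V} → 1206
  East (10, 8): covers {P, R, S, U, V} → 800
  Central (3, 8): covers {Q, R, S, T, U, V} → 1136
  South (0, 8): covers {Q, S, T, U} → 716
Maximum coverage at West: 1206 monthly calls.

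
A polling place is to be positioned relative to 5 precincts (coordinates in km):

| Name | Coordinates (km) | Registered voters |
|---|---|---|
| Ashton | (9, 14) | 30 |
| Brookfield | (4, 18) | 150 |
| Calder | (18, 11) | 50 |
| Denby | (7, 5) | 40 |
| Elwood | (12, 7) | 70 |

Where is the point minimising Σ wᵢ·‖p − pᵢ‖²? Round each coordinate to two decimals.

(8.50, 12.82)

The minimiser of Σwᵢ‖p−pᵢ‖² is the weighted centroid p* = (Σwᵢpᵢ)/(Σwᵢ).
Σwᵢ = 340.
Σwᵢxᵢ = 30·9 + 150·4 + 50·18 + 40·7 + 70·12 = 2890.
Σwᵢyᵢ = 30·14 + 150·18 + 50·11 + 40·5 + 70·7 = 4360.
x* = 2890/340 = 8.50, y* = 4360/340 = 12.82.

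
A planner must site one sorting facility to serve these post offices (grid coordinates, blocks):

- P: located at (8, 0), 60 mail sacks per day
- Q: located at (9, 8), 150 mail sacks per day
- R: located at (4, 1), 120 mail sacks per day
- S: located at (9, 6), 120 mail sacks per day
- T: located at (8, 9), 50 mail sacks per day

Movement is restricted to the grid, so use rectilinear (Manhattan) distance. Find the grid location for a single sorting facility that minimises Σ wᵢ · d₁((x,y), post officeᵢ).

Manhattan distance separates: Σwᵢ(|x−xᵢ|+|y−yᵢ|) = Σwᵢ|x−xᵢ| + Σwᵢ|y−yᵢ|, so x and y are optimised independently as 1-D weighted medians.
Total weight W = 500; half = 250.
x-coordinate, sorted with cumulative weight:
  x=4 (R, w=120) cum 120
  x=8 (P, w=60) cum 180
  x=8 (T, w=50) cum 230
  x=9 (Q, w=150) cum 380  ← median
  x=9 (S, w=120) cum 500
⇒ x* = 9
y-coordinate, sorted with cumulative weight:
  y=0 (P, w=60) cum 60
  y=1 (R, w=120) cum 180
  y=6 (S, w=120) cum 300  ← median
  y=8 (Q, w=150) cum 450
  y=9 (T, w=50) cum 500
⇒ y* = 6

(9, 6)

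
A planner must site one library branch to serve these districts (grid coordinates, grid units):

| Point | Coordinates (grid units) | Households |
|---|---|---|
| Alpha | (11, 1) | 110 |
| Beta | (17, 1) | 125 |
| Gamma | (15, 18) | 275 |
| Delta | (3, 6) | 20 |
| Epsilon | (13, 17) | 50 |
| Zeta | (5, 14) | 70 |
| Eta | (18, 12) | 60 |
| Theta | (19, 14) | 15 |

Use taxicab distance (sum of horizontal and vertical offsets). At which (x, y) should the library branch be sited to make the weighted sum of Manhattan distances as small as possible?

Manhattan distance separates: Σwᵢ(|x−xᵢ|+|y−yᵢ|) = Σwᵢ|x−xᵢ| + Σwᵢ|y−yᵢ|, so x and y are optimised independently as 1-D weighted medians.
Total weight W = 725; half = 362.5.
x-coordinate, sorted with cumulative weight:
  x=3 (Delta, w=20) cum 20
  x=5 (Zeta, w=70) cum 90
  x=11 (Alpha, w=110) cum 200
  x=13 (Epsilon, w=50) cum 250
  x=15 (Gamma, w=275) cum 525  ← median
  x=17 (Beta, w=125) cum 650
  x=18 (Eta, w=60) cum 710
  x=19 (Theta, w=15) cum 725
⇒ x* = 15
y-coordinate, sorted with cumulative weight:
  y=1 (Alpha, w=110) cum 110
  y=1 (Beta, w=125) cum 235
  y=6 (Delta, w=20) cum 255
  y=12 (Eta, w=60) cum 315
  y=14 (Zeta, w=70) cum 385  ← median
  y=14 (Theta, w=15) cum 400
  y=17 (Epsilon, w=50) cum 450
  y=18 (Gamma, w=275) cum 725
⇒ y* = 14

(15, 14)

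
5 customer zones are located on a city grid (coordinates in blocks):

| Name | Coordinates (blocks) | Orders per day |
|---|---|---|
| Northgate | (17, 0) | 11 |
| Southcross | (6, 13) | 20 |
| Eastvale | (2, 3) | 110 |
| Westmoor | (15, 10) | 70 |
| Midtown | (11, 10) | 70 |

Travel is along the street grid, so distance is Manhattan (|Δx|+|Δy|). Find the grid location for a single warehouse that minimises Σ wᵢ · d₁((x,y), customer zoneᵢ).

Manhattan distance separates: Σwᵢ(|x−xᵢ|+|y−yᵢ|) = Σwᵢ|x−xᵢ| + Σwᵢ|y−yᵢ|, so x and y are optimised independently as 1-D weighted medians.
Total weight W = 281; half = 140.5.
x-coordinate, sorted with cumulative weight:
  x=2 (Eastvale, w=110) cum 110
  x=6 (Southcross, w=20) cum 130
  x=11 (Midtown, w=70) cum 200  ← median
  x=15 (Westmoor, w=70) cum 270
  x=17 (Northgate, w=11) cum 281
⇒ x* = 11
y-coordinate, sorted with cumulative weight:
  y=0 (Northgate, w=11) cum 11
  y=3 (Eastvale, w=110) cum 121
  y=10 (Westmoor, w=70) cum 191  ← median
  y=10 (Midtown, w=70) cum 261
  y=13 (Southcross, w=20) cum 281
⇒ y* = 10

(11, 10)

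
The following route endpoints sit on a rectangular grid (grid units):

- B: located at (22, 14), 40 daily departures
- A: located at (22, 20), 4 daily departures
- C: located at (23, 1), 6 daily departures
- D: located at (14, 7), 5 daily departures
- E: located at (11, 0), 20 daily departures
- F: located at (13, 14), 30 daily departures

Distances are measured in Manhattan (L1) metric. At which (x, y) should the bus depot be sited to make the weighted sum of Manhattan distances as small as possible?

Manhattan distance separates: Σwᵢ(|x−xᵢ|+|y−yᵢ|) = Σwᵢ|x−xᵢ| + Σwᵢ|y−yᵢ|, so x and y are optimised independently as 1-D weighted medians.
Total weight W = 105; half = 52.5.
x-coordinate, sorted with cumulative weight:
  x=11 (E, w=20) cum 20
  x=13 (F, w=30) cum 50
  x=14 (D, w=5) cum 55  ← median
  x=22 (B, w=40) cum 95
  x=22 (A, w=4) cum 99
  x=23 (C, w=6) cum 105
⇒ x* = 14
y-coordinate, sorted with cumulative weight:
  y=0 (E, w=20) cum 20
  y=1 (C, w=6) cum 26
  y=7 (D, w=5) cum 31
  y=14 (B, w=40) cum 71  ← median
  y=14 (F, w=30) cum 101
  y=20 (A, w=4) cum 105
⇒ y* = 14

(14, 14)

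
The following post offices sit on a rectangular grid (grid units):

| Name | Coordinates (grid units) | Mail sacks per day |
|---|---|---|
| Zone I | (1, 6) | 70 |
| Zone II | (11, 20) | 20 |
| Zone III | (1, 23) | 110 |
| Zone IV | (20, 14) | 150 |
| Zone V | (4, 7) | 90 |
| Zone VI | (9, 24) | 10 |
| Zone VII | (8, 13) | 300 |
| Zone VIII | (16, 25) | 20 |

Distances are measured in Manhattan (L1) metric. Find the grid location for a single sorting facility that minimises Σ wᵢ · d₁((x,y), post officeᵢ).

(8, 13)

Manhattan distance separates: Σwᵢ(|x−xᵢ|+|y−yᵢ|) = Σwᵢ|x−xᵢ| + Σwᵢ|y−yᵢ|, so x and y are optimised independently as 1-D weighted medians.
Total weight W = 770; half = 385.
x-coordinate, sorted with cumulative weight:
  x=1 (Zone I, w=70) cum 70
  x=1 (Zone III, w=110) cum 180
  x=4 (Zone V, w=90) cum 270
  x=8 (Zone VII, w=300) cum 570  ← median
  x=9 (Zone VI, w=10) cum 580
  x=11 (Zone II, w=20) cum 600
  x=16 (Zone VIII, w=20) cum 620
  x=20 (Zone IV, w=150) cum 770
⇒ x* = 8
y-coordinate, sorted with cumulative weight:
  y=6 (Zone I, w=70) cum 70
  y=7 (Zone V, w=90) cum 160
  y=13 (Zone VII, w=300) cum 460  ← median
  y=14 (Zone IV, w=150) cum 610
  y=20 (Zone II, w=20) cum 630
  y=23 (Zone III, w=110) cum 740
  y=24 (Zone VI, w=10) cum 750
  y=25 (Zone VIII, w=20) cum 770
⇒ y* = 13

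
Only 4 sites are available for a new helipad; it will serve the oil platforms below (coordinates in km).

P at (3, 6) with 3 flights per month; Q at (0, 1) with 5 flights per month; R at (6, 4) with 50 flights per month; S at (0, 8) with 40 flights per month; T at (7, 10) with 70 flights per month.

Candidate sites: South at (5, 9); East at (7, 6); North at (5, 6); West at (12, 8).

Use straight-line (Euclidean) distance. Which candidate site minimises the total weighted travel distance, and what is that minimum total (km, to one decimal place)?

South, total 673.4 km

Total weighted distance at each candidate:
  South (5, 9): total = 673.4
  East (7, 6): total = 738.0
  North (5, 6): total = 681.6
  West (12, 8): total = 1314.6
Minimum is at South with total 673.4 km.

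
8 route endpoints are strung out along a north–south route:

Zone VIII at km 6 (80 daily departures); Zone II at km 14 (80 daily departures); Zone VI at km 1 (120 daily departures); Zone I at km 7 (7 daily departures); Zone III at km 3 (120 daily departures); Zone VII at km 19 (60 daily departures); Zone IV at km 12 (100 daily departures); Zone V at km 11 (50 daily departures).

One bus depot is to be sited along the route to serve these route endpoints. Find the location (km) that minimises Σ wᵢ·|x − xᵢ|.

x = 6

For a sum of weighted absolute distances on a line, the optimum is the weighted median (not the mean). Total weight W = 617; half-weight = 308.5.
Sort by position and accumulate weight:
  km 1 (Zone VI, w=120) → cum 120
  km 3 (Zone III, w=120) → cum 240
  km 6 (Zone VIII, w=80) → cum 320  ≥ 308.5 → median here
  km 7 (Zone I, w=7) → cum 327
  km 11 (Zone V, w=50) → cum 377
  km 12 (Zone IV, w=100) → cum 477
  km 14 (Zone II, w=80) → cum 557
  km 19 (Zone VII, w=60) → cum 617
Optimal location: km 6.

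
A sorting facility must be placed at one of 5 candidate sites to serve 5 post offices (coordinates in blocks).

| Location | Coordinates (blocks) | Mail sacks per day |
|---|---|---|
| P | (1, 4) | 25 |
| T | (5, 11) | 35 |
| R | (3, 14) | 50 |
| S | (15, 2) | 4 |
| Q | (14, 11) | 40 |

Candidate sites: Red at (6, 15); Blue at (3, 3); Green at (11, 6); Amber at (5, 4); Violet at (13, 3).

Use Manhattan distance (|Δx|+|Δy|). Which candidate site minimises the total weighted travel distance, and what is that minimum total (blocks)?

Total weighted distance at each candidate:
  Red (6, 15): total = 1343
  Blue (3, 3): total = 1787
  Green (11, 6): total = 1837
  Amber (5, 4): total = 1633
  Violet (13, 3): total = 2307
Minimum is at Red with total 1343 blocks.

Red, total 1343 blocks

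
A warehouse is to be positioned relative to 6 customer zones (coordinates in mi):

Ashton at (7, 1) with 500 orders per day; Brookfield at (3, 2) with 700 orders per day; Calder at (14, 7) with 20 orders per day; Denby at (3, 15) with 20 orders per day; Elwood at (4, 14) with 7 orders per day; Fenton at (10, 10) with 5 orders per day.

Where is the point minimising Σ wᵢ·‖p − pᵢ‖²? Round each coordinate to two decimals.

(4.81, 1.99)

The minimiser of Σwᵢ‖p−pᵢ‖² is the weighted centroid p* = (Σwᵢpᵢ)/(Σwᵢ).
Σwᵢ = 1252.
Σwᵢxᵢ = 500·7 + 700·3 + 20·14 + 20·3 + 7·4 + 5·10 = 6018.
Σwᵢyᵢ = 500·1 + 700·2 + 20·7 + 20·15 + 7·14 + 5·10 = 2488.
x* = 6018/1252 = 4.81, y* = 2488/1252 = 1.99.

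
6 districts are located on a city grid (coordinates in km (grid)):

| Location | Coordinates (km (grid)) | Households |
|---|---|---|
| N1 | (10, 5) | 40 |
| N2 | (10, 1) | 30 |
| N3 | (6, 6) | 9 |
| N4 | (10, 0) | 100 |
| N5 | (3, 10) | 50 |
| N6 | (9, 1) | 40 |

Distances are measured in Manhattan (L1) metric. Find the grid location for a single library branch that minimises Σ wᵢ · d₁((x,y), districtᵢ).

(10, 1)

Manhattan distance separates: Σwᵢ(|x−xᵢ|+|y−yᵢ|) = Σwᵢ|x−xᵢ| + Σwᵢ|y−yᵢ|, so x and y are optimised independently as 1-D weighted medians.
Total weight W = 269; half = 134.5.
x-coordinate, sorted with cumulative weight:
  x=3 (N5, w=50) cum 50
  x=6 (N3, w=9) cum 59
  x=9 (N6, w=40) cum 99
  x=10 (N1, w=40) cum 139  ← median
  x=10 (N2, w=30) cum 169
  x=10 (N4, w=100) cum 269
⇒ x* = 10
y-coordinate, sorted with cumulative weight:
  y=0 (N4, w=100) cum 100
  y=1 (N2, w=30) cum 130
  y=1 (N6, w=40) cum 170  ← median
  y=5 (N1, w=40) cum 210
  y=6 (N3, w=9) cum 219
  y=10 (N5, w=50) cum 269
⇒ y* = 1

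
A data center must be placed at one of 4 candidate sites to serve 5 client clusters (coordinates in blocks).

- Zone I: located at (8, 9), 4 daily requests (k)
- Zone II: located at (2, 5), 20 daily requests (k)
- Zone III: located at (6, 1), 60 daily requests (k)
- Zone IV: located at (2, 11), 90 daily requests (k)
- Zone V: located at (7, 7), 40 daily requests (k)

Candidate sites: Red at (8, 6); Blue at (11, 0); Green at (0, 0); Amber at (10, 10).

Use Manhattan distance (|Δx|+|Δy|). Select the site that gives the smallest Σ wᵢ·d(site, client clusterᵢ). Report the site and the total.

Red, total 1642 blocks

Total weighted distance at each candidate:
  Red (8, 6): total = 1642
  Blue (11, 0): total = 2928
  Green (0, 0): total = 2358
  Amber (10, 10): total = 2102
Minimum is at Red with total 1642 blocks.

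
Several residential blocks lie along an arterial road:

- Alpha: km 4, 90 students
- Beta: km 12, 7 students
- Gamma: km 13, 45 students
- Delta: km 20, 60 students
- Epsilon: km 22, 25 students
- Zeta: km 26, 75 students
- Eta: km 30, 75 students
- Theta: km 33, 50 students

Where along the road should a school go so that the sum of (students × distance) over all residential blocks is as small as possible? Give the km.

For a sum of weighted absolute distances on a line, the optimum is the weighted median (not the mean). Total weight W = 427; half-weight = 213.5.
Sort by position and accumulate weight:
  km 4 (Alpha, w=90) → cum 90
  km 12 (Beta, w=7) → cum 97
  km 13 (Gamma, w=45) → cum 142
  km 20 (Delta, w=60) → cum 202
  km 22 (Epsilon, w=25) → cum 227  ≥ 213.5 → median here
  km 26 (Zeta, w=75) → cum 302
  km 30 (Eta, w=75) → cum 377
  km 33 (Theta, w=50) → cum 427
Optimal location: km 22.

x = 22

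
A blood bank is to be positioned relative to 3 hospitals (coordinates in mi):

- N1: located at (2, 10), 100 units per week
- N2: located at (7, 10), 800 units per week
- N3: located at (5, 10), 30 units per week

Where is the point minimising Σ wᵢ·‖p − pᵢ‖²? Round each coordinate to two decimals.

The minimiser of Σwᵢ‖p−pᵢ‖² is the weighted centroid p* = (Σwᵢpᵢ)/(Σwᵢ).
Σwᵢ = 930.
Σwᵢxᵢ = 100·2 + 800·7 + 30·5 = 5950.
Σwᵢyᵢ = 100·10 + 800·10 + 30·10 = 9300.
x* = 5950/930 = 6.40, y* = 9300/930 = 10.00.

(6.40, 10.00)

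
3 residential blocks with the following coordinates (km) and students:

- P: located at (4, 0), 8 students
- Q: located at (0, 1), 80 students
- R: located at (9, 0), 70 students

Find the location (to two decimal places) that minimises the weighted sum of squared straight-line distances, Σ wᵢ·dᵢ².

The minimiser of Σwᵢ‖p−pᵢ‖² is the weighted centroid p* = (Σwᵢpᵢ)/(Σwᵢ).
Σwᵢ = 158.
Σwᵢxᵢ = 8·4 + 80·0 + 70·9 = 662.
Σwᵢyᵢ = 8·0 + 80·1 + 70·0 = 80.
x* = 662/158 = 4.19, y* = 80/158 = 0.51.

(4.19, 0.51)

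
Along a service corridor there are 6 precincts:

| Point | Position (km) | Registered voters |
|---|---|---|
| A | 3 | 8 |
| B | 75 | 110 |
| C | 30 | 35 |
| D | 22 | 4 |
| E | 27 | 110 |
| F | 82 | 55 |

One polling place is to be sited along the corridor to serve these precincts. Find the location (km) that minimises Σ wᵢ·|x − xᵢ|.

For a sum of weighted absolute distances on a line, the optimum is the weighted median (not the mean). Total weight W = 322; half-weight = 161.
Sort by position and accumulate weight:
  km 3 (A, w=8) → cum 8
  km 22 (D, w=4) → cum 12
  km 27 (E, w=110) → cum 122
  km 30 (C, w=35) → cum 157
  km 75 (B, w=110) → cum 267  ≥ 161 → median here
  km 82 (F, w=55) → cum 322
Optimal location: km 75.

x = 75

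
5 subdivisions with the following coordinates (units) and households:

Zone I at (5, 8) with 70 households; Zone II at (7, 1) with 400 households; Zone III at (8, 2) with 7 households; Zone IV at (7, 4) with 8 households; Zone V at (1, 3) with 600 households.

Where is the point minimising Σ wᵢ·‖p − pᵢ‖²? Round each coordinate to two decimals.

(3.56, 2.59)

The minimiser of Σwᵢ‖p−pᵢ‖² is the weighted centroid p* = (Σwᵢpᵢ)/(Σwᵢ).
Σwᵢ = 1085.
Σwᵢxᵢ = 70·5 + 400·7 + 7·8 + 8·7 + 600·1 = 3862.
Σwᵢyᵢ = 70·8 + 400·1 + 7·2 + 8·4 + 600·3 = 2806.
x* = 3862/1085 = 3.56, y* = 2806/1085 = 2.59.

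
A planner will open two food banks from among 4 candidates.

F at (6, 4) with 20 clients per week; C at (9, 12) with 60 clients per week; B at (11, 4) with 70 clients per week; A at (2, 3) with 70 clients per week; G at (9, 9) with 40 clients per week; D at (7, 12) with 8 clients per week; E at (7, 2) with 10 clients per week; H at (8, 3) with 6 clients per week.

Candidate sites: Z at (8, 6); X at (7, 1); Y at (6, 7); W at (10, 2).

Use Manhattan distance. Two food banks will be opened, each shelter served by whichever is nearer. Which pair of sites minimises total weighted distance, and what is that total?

Evaluate every pair (each demand assigned to the nearer of the two):
  {Z, X}: total = 1584
  {Z, W}: total = 1604
  {Y, W}: total = 1606
  {Z, Y}: total = 1666
  {X, Y}: total = 1796
  {X, W}: total = 1876
Best pair: {Z, X} with total 1584.

{Z, X}, total 1584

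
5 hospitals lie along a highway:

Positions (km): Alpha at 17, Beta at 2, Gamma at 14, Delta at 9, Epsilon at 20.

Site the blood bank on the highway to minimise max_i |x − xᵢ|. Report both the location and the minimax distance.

location 11, max distance 9

The 1-center on a line is the midpoint of the two extreme points: leftmost at 2, rightmost at 20.
Optimal location = (2 + 20)/2 = 11; maximum distance = (20 − 2)/2 = 9.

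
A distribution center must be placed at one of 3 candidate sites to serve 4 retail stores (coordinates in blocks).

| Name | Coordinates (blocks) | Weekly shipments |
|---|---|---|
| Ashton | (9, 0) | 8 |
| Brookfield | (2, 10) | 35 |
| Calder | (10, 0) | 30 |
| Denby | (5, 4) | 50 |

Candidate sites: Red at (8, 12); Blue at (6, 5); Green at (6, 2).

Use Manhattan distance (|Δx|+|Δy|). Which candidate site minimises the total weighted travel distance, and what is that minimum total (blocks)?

Total weighted distance at each candidate:
  Red (8, 12): total = 1354
  Blue (6, 5): total = 749
  Green (6, 2): total = 790
Minimum is at Blue with total 749 blocks.

Blue, total 749 blocks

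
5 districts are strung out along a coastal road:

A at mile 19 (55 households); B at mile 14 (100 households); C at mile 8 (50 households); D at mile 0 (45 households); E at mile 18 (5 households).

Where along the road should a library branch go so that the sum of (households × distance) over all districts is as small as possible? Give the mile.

For a sum of weighted absolute distances on a line, the optimum is the weighted median (not the mean). Total weight W = 255; half-weight = 127.5.
Sort by position and accumulate weight:
  mile 0 (D, w=45) → cum 45
  mile 8 (C, w=50) → cum 95
  mile 14 (B, w=100) → cum 195  ≥ 127.5 → median here
  mile 18 (E, w=5) → cum 200
  mile 19 (A, w=55) → cum 255
Optimal location: mile 14.

x = 14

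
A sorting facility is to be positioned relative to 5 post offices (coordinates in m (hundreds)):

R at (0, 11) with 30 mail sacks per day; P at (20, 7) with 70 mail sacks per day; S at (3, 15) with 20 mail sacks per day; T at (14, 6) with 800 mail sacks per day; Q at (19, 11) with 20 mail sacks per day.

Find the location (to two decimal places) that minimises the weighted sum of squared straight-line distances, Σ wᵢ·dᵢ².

(13.87, 6.53)

The minimiser of Σwᵢ‖p−pᵢ‖² is the weighted centroid p* = (Σwᵢpᵢ)/(Σwᵢ).
Σwᵢ = 940.
Σwᵢxᵢ = 30·0 + 70·20 + 20·3 + 800·14 + 20·19 = 13040.
Σwᵢyᵢ = 30·11 + 70·7 + 20·15 + 800·6 + 20·11 = 6140.
x* = 13040/940 = 13.87, y* = 6140/940 = 6.53.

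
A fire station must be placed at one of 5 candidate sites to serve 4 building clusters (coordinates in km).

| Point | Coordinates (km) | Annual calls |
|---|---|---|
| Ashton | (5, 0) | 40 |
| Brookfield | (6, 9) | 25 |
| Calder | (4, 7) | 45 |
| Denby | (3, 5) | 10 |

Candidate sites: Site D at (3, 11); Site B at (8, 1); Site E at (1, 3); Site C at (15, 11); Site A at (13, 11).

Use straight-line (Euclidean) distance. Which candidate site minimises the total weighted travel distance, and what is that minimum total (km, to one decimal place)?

Total weighted distance at each candidate:
  Site D (3, 11): total = 782.9
  Site B (8, 1): total = 721.2
  Site E (1, 3): total = 648.5
  Site C (15, 11): total = 1486.0
  Site A (13, 11): total = 1285.9
Minimum is at Site E with total 648.5 km.

Site E, total 648.5 km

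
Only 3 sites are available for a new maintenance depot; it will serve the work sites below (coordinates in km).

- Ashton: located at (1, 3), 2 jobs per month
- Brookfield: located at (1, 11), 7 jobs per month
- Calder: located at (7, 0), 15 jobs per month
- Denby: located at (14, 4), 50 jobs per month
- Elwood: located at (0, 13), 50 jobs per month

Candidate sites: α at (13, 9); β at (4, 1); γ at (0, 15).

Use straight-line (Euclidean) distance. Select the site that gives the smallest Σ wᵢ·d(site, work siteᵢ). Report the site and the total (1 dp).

Total weighted distance at each candidate:
  α (13, 9): total = 1209.3
  β (4, 1): total = 1282.2
  γ (0, 15): total = 1291.5
Minimum is at α with total 1209.3 km.

α, total 1209.3 km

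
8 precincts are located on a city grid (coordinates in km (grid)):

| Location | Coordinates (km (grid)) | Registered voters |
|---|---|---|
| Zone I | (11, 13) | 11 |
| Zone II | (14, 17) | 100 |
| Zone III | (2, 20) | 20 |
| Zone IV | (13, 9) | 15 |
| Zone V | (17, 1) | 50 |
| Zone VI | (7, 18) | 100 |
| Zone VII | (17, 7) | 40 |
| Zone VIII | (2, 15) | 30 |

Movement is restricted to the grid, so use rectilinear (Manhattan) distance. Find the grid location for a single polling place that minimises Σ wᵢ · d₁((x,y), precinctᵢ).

(14, 17)

Manhattan distance separates: Σwᵢ(|x−xᵢ|+|y−yᵢ|) = Σwᵢ|x−xᵢ| + Σwᵢ|y−yᵢ|, so x and y are optimised independently as 1-D weighted medians.
Total weight W = 366; half = 183.
x-coordinate, sorted with cumulative weight:
  x=2 (Zone III, w=20) cum 20
  x=2 (Zone VIII, w=30) cum 50
  x=7 (Zone VI, w=100) cum 150
  x=11 (Zone I, w=11) cum 161
  x=13 (Zone IV, w=15) cum 176
  x=14 (Zone II, w=100) cum 276  ← median
  x=17 (Zone V, w=50) cum 326
  x=17 (Zone VII, w=40) cum 366
⇒ x* = 14
y-coordinate, sorted with cumulative weight:
  y=1 (Zone V, w=50) cum 50
  y=7 (Zone VII, w=40) cum 90
  y=9 (Zone IV, w=15) cum 105
  y=13 (Zone I, w=11) cum 116
  y=15 (Zone VIII, w=30) cum 146
  y=17 (Zone II, w=100) cum 246  ← median
  y=18 (Zone VI, w=100) cum 346
  y=20 (Zone III, w=20) cum 366
⇒ y* = 17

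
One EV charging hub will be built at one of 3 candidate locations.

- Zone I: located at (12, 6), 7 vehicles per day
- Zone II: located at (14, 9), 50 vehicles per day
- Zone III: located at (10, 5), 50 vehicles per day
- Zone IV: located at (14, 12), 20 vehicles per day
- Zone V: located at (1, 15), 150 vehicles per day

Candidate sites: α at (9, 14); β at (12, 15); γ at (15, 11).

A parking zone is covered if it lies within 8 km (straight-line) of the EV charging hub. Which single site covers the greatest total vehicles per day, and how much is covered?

Coverage radius r = 8 km; a point is covered iff (Δx)²+(Δy)² ≤ 8² = 64.
  α (9, 14): covers {Zone II, Zone IV} → 70
  β (12, 15): covers {Zone II, Zone IV} → 70
  γ (15, 11): covers {Zone I, Zone II, Zone III, Zone IV} → 127
Maximum coverage at γ: 127 vehicles per day.

γ, covering 127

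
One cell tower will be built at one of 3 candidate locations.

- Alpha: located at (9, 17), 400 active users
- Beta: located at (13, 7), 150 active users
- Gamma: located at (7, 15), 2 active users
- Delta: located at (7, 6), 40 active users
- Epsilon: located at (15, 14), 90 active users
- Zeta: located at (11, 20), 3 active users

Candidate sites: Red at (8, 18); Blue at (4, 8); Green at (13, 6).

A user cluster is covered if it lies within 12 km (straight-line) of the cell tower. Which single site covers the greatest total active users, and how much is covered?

Green, covering 682

Coverage radius r = 12 km; a point is covered iff (Δx)²+(Δy)² ≤ 12² = 144.
  Red (8, 18): covers {Alpha, Gamma, Epsilon, Zeta} → 495
  Blue (4, 8): covers {Alpha, Beta, Gamma, Delta} → 592
  Green (13, 6): covers {Alpha, Beta, Gamma, Delta, Epsilon} → 682
Maximum coverage at Green: 682 active users.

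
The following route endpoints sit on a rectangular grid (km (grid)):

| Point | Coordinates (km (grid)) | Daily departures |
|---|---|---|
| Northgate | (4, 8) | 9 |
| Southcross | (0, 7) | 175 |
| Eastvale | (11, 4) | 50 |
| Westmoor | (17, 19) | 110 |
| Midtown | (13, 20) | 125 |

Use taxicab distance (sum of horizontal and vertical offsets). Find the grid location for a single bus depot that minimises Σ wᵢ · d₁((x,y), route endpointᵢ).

(13, 19)

Manhattan distance separates: Σwᵢ(|x−xᵢ|+|y−yᵢ|) = Σwᵢ|x−xᵢ| + Σwᵢ|y−yᵢ|, so x and y are optimised independently as 1-D weighted medians.
Total weight W = 469; half = 234.5.
x-coordinate, sorted with cumulative weight:
  x=0 (Southcross, w=175) cum 175
  x=4 (Northgate, w=9) cum 184
  x=11 (Eastvale, w=50) cum 234
  x=13 (Midtown, w=125) cum 359  ← median
  x=17 (Westmoor, w=110) cum 469
⇒ x* = 13
y-coordinate, sorted with cumulative weight:
  y=4 (Eastvale, w=50) cum 50
  y=7 (Southcross, w=175) cum 225
  y=8 (Northgate, w=9) cum 234
  y=19 (Westmoor, w=110) cum 344  ← median
  y=20 (Midtown, w=125) cum 469
⇒ y* = 19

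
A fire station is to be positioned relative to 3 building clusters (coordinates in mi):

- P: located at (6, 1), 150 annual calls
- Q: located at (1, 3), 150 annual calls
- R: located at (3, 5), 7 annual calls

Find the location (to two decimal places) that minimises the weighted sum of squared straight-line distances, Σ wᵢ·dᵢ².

(3.49, 2.07)

The minimiser of Σwᵢ‖p−pᵢ‖² is the weighted centroid p* = (Σwᵢpᵢ)/(Σwᵢ).
Σwᵢ = 307.
Σwᵢxᵢ = 150·6 + 150·1 + 7·3 = 1071.
Σwᵢyᵢ = 150·1 + 150·3 + 7·5 = 635.
x* = 1071/307 = 3.49, y* = 635/307 = 2.07.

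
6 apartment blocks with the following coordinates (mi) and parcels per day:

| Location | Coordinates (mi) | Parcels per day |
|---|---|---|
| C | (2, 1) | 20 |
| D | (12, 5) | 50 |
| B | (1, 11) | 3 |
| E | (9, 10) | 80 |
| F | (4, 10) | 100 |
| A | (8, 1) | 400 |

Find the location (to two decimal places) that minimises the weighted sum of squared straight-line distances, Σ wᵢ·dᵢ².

The minimiser of Σwᵢ‖p−pᵢ‖² is the weighted centroid p* = (Σwᵢpᵢ)/(Σwᵢ).
Σwᵢ = 653.
Σwᵢxᵢ = 20·2 + 50·12 + 3·1 + 80·9 + 100·4 + 400·8 = 4963.
Σwᵢyᵢ = 20·1 + 50·5 + 3·11 + 80·10 + 100·10 + 400·1 = 2503.
x* = 4963/653 = 7.60, y* = 2503/653 = 3.83.

(7.60, 3.83)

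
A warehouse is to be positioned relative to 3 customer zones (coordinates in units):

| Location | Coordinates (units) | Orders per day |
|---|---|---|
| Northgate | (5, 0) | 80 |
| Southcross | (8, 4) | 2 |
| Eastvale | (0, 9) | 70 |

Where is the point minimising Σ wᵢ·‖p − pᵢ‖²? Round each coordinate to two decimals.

(2.74, 4.20)

The minimiser of Σwᵢ‖p−pᵢ‖² is the weighted centroid p* = (Σwᵢpᵢ)/(Σwᵢ).
Σwᵢ = 152.
Σwᵢxᵢ = 80·5 + 2·8 + 70·0 = 416.
Σwᵢyᵢ = 80·0 + 2·4 + 70·9 = 638.
x* = 416/152 = 2.74, y* = 638/152 = 4.20.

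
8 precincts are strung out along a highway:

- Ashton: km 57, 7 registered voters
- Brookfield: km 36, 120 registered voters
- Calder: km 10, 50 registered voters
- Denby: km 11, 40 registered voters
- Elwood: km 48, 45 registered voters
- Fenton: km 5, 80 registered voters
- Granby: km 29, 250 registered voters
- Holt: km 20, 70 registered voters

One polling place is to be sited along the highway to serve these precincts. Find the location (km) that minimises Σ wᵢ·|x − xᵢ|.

For a sum of weighted absolute distances on a line, the optimum is the weighted median (not the mean). Total weight W = 662; half-weight = 331.
Sort by position and accumulate weight:
  km 5 (Fenton, w=80) → cum 80
  km 10 (Calder, w=50) → cum 130
  km 11 (Denby, w=40) → cum 170
  km 20 (Holt, w=70) → cum 240
  km 29 (Granby, w=250) → cum 490  ≥ 331 → median here
  km 36 (Brookfield, w=120) → cum 610
  km 48 (Elwood, w=45) → cum 655
  km 57 (Ashton, w=7) → cum 662
Optimal location: km 29.

x = 29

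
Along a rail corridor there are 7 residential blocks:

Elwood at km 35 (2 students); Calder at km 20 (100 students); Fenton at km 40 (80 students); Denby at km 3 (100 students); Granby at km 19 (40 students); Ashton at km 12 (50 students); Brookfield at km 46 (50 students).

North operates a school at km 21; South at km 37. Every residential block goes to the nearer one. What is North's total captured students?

The indifferent point is the midpoint (21+37)/2 = 29; residential blocks left of it (closer to North at 21) go to North, those right go to South.
  Denby at 3 (w=100) → North
  Ashton at 12 (w=50) → North
  Granby at 19 (w=40) → North
  Calder at 20 (w=100) → North
  Elwood at 35 (w=2) → South
  Fenton at 40 (w=80) → South
  Brookfield at 46 (w=50) → South
North captures 290; South captures 132.

290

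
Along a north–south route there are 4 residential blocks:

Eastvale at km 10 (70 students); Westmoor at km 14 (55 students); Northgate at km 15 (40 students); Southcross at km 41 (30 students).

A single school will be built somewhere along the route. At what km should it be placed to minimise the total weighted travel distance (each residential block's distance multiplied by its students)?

x = 14

For a sum of weighted absolute distances on a line, the optimum is the weighted median (not the mean). Total weight W = 195; half-weight = 97.5.
Sort by position and accumulate weight:
  km 10 (Eastvale, w=70) → cum 70
  km 14 (Westmoor, w=55) → cum 125  ≥ 97.5 → median here
  km 15 (Northgate, w=40) → cum 165
  km 41 (Southcross, w=30) → cum 195
Optimal location: km 14.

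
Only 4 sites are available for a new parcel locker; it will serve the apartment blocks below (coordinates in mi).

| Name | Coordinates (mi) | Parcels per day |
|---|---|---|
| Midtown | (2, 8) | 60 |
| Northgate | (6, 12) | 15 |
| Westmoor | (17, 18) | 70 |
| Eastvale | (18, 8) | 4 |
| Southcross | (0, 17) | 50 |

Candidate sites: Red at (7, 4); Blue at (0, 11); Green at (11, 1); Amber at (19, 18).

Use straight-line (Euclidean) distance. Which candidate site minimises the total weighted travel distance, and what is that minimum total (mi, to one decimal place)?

Blue, total 1967.5 mi

Total weighted distance at each candidate:
  Red (7, 4): total = 2494.5
  Blue (0, 11): total = 1967.5
  Green (11, 1): total = 3137.7
  Amber (19, 18): total = 2529.7
Minimum is at Blue with total 1967.5 mi.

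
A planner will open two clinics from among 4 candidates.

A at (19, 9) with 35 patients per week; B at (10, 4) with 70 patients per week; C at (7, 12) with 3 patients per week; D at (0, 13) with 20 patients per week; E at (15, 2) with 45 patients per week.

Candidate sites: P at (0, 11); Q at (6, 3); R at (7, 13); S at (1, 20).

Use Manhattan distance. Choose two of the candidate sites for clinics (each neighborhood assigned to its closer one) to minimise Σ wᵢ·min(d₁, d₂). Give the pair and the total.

Evaluate every pair (each demand assigned to the nearer of the two):
  {Q, R}: total = 1503
  {P, Q}: total = 1529
  {Q, S}: total = 1655
  {P, R}: total = 2298
  {R, S}: total = 2398
  {P, S}: total = 3069
Best pair: {Q, R} with total 1503.

{Q, R}, total 1503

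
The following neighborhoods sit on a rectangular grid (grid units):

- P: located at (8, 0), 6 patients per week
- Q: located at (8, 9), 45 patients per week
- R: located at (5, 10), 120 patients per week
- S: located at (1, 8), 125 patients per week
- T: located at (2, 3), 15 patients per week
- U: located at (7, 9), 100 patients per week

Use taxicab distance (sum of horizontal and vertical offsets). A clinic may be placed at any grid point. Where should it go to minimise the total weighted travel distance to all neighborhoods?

(5, 9)

Manhattan distance separates: Σwᵢ(|x−xᵢ|+|y−yᵢ|) = Σwᵢ|x−xᵢ| + Σwᵢ|y−yᵢ|, so x and y are optimised independently as 1-D weighted medians.
Total weight W = 411; half = 205.5.
x-coordinate, sorted with cumulative weight:
  x=1 (S, w=125) cum 125
  x=2 (T, w=15) cum 140
  x=5 (R, w=120) cum 260  ← median
  x=7 (U, w=100) cum 360
  x=8 (P, w=6) cum 366
  x=8 (Q, w=45) cum 411
⇒ x* = 5
y-coordinate, sorted with cumulative weight:
  y=0 (P, w=6) cum 6
  y=3 (T, w=15) cum 21
  y=8 (S, w=125) cum 146
  y=9 (Q, w=45) cum 191
  y=9 (U, w=100) cum 291  ← median
  y=10 (R, w=120) cum 411
⇒ y* = 9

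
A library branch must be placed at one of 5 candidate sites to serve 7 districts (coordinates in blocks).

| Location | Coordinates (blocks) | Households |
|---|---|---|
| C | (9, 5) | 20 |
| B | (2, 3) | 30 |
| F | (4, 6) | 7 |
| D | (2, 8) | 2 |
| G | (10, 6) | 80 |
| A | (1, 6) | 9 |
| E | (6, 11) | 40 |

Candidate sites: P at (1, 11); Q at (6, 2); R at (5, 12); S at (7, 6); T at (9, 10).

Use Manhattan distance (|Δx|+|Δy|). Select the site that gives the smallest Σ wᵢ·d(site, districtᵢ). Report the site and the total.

S, total 869 blocks

Total weighted distance at each candidate:
  P (1, 11): total = 1979
  Q (6, 2): total = 1413
  R (5, 12): total = 1693
  S (7, 6): total = 869
  T (9, 10): total = 1269
Minimum is at S with total 869 blocks.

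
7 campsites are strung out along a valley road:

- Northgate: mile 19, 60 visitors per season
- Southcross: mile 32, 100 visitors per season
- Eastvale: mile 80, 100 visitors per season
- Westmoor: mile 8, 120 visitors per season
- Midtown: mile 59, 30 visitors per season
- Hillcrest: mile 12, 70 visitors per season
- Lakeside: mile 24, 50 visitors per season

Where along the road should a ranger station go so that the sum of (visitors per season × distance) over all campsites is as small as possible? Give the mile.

For a sum of weighted absolute distances on a line, the optimum is the weighted median (not the mean). Total weight W = 530; half-weight = 265.
Sort by position and accumulate weight:
  mile 8 (Westmoor, w=120) → cum 120
  mile 12 (Hillcrest, w=70) → cum 190
  mile 19 (Northgate, w=60) → cum 250
  mile 24 (Lakeside, w=50) → cum 300  ≥ 265 → median here
  mile 32 (Southcross, w=100) → cum 400
  mile 59 (Midtown, w=30) → cum 430
  mile 80 (Eastvale, w=100) → cum 530
Optimal location: mile 24.

x = 24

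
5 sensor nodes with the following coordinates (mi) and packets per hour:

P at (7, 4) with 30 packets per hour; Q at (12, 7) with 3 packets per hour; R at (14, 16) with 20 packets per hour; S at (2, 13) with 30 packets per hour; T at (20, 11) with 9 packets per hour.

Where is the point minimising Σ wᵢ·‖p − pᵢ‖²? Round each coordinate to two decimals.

(8.33, 10.33)

The minimiser of Σwᵢ‖p−pᵢ‖² is the weighted centroid p* = (Σwᵢpᵢ)/(Σwᵢ).
Σwᵢ = 92.
Σwᵢxᵢ = 30·7 + 3·12 + 20·14 + 30·2 + 9·20 = 766.
Σwᵢyᵢ = 30·4 + 3·7 + 20·16 + 30·13 + 9·11 = 950.
x* = 766/92 = 8.33, y* = 950/92 = 10.33.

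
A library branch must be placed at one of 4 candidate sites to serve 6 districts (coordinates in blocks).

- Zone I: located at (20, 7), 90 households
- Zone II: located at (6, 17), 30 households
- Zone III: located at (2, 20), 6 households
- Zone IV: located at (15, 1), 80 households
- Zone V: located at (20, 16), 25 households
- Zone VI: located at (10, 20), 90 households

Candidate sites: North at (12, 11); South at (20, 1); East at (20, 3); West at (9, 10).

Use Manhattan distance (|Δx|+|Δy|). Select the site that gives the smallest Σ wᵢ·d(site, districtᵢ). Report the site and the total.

North, total 3909 blocks

Total weighted distance at each candidate:
  North (12, 11): total = 3909
  South (20, 1): total = 5047
  East (20, 3): total = 4725
  West (9, 10): total = 4277
Minimum is at North with total 3909 blocks.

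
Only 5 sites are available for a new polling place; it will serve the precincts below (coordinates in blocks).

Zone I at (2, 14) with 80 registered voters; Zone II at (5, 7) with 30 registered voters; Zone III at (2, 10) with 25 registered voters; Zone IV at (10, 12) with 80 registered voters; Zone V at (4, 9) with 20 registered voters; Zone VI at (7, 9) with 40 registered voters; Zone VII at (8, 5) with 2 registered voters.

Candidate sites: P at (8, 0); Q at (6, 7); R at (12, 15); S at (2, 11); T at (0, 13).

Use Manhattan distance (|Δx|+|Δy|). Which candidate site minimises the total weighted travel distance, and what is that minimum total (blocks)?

S, total 1579 blocks

Total weighted distance at each candidate:
  P (8, 0): total = 4090
  Q (6, 7): total = 2013
  R (12, 15): total = 2853
  S (2, 11): total = 1579
  T (0, 13): total = 2207
Minimum is at S with total 1579 blocks.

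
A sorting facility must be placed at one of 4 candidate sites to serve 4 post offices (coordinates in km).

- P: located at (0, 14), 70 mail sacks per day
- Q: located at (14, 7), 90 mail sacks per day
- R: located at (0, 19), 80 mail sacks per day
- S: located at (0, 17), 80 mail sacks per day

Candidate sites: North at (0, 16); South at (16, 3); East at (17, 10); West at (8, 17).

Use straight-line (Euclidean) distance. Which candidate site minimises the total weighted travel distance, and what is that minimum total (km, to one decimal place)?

North, total 1957.9 km

Total weighted distance at each candidate:
  North (0, 16): total = 1957.9
  South (16, 3): total = 5272.7
  East (17, 10): total = 4613.9
  West (8, 17): total = 2947.3
Minimum is at North with total 1957.9 km.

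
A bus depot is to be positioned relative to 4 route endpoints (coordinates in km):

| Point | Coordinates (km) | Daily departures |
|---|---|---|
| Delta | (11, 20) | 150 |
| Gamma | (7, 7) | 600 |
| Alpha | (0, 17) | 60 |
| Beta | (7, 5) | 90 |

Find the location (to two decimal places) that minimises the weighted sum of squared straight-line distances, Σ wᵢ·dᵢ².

(7.20, 9.63)

The minimiser of Σwᵢ‖p−pᵢ‖² is the weighted centroid p* = (Σwᵢpᵢ)/(Σwᵢ).
Σwᵢ = 900.
Σwᵢxᵢ = 150·11 + 600·7 + 60·0 + 90·7 = 6480.
Σwᵢyᵢ = 150·20 + 600·7 + 60·17 + 90·5 = 8670.
x* = 6480/900 = 7.20, y* = 8670/900 = 9.63.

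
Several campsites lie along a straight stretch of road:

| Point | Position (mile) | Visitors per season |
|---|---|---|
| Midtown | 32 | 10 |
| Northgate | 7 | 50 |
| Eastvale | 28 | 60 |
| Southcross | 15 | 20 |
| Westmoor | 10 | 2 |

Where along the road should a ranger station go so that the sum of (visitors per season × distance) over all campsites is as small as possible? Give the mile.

For a sum of weighted absolute distances on a line, the optimum is the weighted median (not the mean). Total weight W = 142; half-weight = 71.
Sort by position and accumulate weight:
  mile 7 (Northgate, w=50) → cum 50
  mile 10 (Westmoor, w=2) → cum 52
  mile 15 (Southcross, w=20) → cum 72  ≥ 71 → median here
  mile 28 (Eastvale, w=60) → cum 132
  mile 32 (Midtown, w=10) → cum 142
Optimal location: mile 15.

x = 15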